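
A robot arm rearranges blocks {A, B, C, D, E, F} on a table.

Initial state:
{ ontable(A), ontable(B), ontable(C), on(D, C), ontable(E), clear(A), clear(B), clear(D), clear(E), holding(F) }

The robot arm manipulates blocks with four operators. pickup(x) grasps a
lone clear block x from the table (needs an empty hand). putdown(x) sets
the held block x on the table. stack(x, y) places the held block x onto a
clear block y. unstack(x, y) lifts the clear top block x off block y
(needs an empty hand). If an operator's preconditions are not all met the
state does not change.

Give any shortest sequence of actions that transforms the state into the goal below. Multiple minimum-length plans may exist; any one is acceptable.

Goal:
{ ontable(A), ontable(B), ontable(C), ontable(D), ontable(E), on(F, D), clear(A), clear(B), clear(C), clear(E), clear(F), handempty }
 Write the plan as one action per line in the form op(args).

putdown(F)
unstack(D, C)
putdown(D)
pickup(F)
stack(F, D)

step 1 (putdown(F)): towers=[A; B; C/D; E; F] holding=-
step 2 (unstack(D, C)): towers=[A; B; C; E; F] holding=D
step 3 (putdown(D)): towers=[A; B; C; D; E; F] holding=-
step 4 (pickup(F)): towers=[A; B; C; D; E] holding=F
step 5 (stack(F, D)): towers=[A; B; C; D/F; E] holding=-
goal check: towers=[A; B; C; D/F; E] holding=- — reached (length 5, optimal by BFS)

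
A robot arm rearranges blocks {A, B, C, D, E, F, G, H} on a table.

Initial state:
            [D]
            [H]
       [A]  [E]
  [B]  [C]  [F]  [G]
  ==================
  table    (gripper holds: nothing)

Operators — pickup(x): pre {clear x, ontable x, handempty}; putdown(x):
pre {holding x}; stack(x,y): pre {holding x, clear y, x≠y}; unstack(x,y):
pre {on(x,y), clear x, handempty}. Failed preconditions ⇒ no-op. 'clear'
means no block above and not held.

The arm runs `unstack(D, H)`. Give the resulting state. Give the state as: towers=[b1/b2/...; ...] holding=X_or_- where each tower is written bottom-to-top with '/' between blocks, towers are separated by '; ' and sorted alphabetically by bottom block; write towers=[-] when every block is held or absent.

towers=[B; C/A; F/E/H; G] holding=D

before: towers=[B; C/A; F/E/H/D; G] holding=-
pre[unstack(D, H)]: on(D,H) ✓, clear(D) ✓, handempty ✓
all met → apply unstack(D, H)
after:  towers=[B; C/A; F/E/H; G] holding=D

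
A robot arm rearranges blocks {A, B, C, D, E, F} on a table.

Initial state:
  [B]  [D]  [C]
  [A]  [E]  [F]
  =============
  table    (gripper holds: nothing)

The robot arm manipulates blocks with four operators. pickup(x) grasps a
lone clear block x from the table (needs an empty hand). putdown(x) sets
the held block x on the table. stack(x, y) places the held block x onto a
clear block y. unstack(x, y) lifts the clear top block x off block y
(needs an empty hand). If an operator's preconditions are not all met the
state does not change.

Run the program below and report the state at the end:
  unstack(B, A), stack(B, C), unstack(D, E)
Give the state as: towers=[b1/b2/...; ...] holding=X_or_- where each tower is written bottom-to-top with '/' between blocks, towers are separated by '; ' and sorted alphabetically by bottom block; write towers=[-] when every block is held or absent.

towers=[A; E; F/C/B] holding=D

step 1 (unstack(B, A)): towers=[A; E/D; F/C] holding=B
step 2 (stack(B, C)): towers=[A; E/D; F/C/B] holding=-
step 3 (unstack(D, E)): towers=[A; E; F/C/B] holding=D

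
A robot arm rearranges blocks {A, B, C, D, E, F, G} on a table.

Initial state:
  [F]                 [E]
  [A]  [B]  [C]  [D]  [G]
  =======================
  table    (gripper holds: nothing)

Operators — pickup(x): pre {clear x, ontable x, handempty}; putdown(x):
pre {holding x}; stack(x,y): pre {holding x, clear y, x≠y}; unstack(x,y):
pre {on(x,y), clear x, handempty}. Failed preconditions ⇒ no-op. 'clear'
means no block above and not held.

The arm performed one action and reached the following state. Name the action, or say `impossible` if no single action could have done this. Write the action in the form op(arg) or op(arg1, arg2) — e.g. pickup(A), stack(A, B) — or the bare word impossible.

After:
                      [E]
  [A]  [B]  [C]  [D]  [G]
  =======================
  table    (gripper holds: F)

unstack(F, A)

target: towers=[A; B; C; D; G/E] holding=F
         pickup(B) → towers=[A/F; C; D; G/E] holding=B
     unstack(F, A) → towers=[A; B; C; D; G/E] holding=F  ← match
         pickup(D) → towers=[A/F; B; C; G/E] holding=D
     unstack(E, G) → towers=[A/F; B; C; D; G] holding=E
         pickup(C) → towers=[A/F; B; D; G/E] holding=C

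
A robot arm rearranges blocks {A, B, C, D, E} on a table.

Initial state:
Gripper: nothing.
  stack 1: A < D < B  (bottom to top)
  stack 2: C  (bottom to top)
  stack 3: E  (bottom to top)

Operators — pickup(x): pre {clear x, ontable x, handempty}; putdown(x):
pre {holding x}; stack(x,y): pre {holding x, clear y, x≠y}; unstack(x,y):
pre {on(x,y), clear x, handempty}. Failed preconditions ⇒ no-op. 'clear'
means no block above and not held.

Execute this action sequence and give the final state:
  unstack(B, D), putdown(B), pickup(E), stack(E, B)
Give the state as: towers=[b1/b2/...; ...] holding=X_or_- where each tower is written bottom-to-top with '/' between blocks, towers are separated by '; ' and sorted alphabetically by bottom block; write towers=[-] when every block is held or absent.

step 1 (unstack(B, D)): towers=[A/D; C; E] holding=B
step 2 (putdown(B)): towers=[A/D; B; C; E] holding=-
step 3 (pickup(E)): towers=[A/D; B; C] holding=E
step 4 (stack(E, B)): towers=[A/D; B/E; C] holding=-

towers=[A/D; B/E; C] holding=-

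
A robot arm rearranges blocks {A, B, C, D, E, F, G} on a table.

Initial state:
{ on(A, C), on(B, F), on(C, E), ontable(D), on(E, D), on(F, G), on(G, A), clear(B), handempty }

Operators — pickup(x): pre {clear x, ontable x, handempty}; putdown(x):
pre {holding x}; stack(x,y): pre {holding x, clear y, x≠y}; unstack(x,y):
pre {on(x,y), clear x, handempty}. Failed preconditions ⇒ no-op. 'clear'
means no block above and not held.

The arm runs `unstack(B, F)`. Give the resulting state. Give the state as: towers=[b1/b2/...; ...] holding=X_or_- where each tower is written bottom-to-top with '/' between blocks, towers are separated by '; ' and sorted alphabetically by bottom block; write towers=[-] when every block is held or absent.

towers=[D/E/C/A/G/F] holding=B

before: towers=[D/E/C/A/G/F/B] holding=-
pre[unstack(B, F)]: on(B,F) yes, clear(B) yes, handempty yes
all met → apply unstack(B, F)
after:  towers=[D/E/C/A/G/F] holding=B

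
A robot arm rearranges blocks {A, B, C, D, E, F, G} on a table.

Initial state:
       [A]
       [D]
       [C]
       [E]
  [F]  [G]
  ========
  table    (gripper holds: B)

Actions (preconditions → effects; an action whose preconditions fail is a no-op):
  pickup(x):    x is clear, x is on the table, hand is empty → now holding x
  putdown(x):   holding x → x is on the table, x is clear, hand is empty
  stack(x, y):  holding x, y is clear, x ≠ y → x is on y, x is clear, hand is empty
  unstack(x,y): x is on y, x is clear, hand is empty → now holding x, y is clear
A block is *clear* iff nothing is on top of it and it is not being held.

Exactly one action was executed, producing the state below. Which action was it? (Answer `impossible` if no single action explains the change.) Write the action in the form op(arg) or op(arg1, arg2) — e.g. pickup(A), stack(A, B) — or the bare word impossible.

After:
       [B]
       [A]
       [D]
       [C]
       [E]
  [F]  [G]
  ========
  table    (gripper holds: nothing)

stack(B, A)

target: towers=[F; G/E/C/D/A/B] holding=-
        putdown(B) → towers=[B; F; G/E/C/D/A] holding=-
       stack(B, F) → towers=[F/B; G/E/C/D/A] holding=-
       stack(B, A) → towers=[F; G/E/C/D/A/B] holding=-  ← match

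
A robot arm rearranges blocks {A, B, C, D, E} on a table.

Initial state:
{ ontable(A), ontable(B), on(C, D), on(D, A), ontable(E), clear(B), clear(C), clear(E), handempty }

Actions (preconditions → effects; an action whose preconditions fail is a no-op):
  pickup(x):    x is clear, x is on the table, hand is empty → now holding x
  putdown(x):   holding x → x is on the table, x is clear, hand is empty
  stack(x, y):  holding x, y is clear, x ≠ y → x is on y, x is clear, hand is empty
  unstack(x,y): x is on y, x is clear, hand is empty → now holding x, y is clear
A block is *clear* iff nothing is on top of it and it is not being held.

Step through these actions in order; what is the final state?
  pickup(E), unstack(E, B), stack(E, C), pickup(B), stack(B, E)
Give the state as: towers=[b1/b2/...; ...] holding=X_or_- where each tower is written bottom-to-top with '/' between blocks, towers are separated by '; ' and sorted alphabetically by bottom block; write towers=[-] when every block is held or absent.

step 1 (pickup(E)): towers=[A/D/C; B] holding=E
step 2 (unstack(E, B)) [no-op]: towers=[A/D/C; B] holding=E
step 3 (stack(E, C)): towers=[A/D/C/E; B] holding=-
step 4 (pickup(B)): towers=[A/D/C/E] holding=B
step 5 (stack(B, E)): towers=[A/D/C/E/B] holding=-

towers=[A/D/C/E/B] holding=-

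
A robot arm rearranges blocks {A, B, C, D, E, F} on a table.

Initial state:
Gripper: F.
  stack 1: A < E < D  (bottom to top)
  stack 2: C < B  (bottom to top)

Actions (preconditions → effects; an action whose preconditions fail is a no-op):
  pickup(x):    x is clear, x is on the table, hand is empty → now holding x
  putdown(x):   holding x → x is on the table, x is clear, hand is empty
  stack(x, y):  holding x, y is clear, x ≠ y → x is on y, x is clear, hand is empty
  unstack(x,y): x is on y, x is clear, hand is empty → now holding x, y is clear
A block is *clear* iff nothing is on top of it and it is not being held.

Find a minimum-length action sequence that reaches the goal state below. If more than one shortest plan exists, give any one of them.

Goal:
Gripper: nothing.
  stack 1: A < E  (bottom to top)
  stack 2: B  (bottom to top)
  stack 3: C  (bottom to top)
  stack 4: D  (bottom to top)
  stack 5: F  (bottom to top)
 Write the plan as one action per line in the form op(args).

putdown(F)
unstack(B, C)
putdown(B)
unstack(D, E)
putdown(D)

step 1 (putdown(F)): towers=[A/E/D; C/B; F] holding=-
step 2 (unstack(B, C)): towers=[A/E/D; C; F] holding=B
step 3 (putdown(B)): towers=[A/E/D; B; C; F] holding=-
step 4 (unstack(D, E)): towers=[A/E; B; C; F] holding=D
step 5 (putdown(D)): towers=[A/E; B; C; D; F] holding=-
goal check: towers=[A/E; B; C; D; F] holding=- — reached (length 5, optimal by BFS)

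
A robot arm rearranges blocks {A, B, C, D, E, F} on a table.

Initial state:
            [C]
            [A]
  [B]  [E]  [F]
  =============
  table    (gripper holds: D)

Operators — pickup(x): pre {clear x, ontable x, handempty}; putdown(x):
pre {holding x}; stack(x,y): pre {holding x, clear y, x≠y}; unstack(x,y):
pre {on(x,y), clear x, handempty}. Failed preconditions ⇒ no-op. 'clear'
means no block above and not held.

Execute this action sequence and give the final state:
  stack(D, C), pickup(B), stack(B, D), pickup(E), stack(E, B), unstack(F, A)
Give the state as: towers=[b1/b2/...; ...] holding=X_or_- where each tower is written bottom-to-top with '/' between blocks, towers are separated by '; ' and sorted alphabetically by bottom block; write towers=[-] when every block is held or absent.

towers=[F/A/C/D/B/E] holding=-

step 1 (stack(D, C)): towers=[B; E; F/A/C/D] holding=-
step 2 (pickup(B)): towers=[E; F/A/C/D] holding=B
step 3 (stack(B, D)): towers=[E; F/A/C/D/B] holding=-
step 4 (pickup(E)): towers=[F/A/C/D/B] holding=E
step 5 (stack(E, B)): towers=[F/A/C/D/B/E] holding=-
step 6 (unstack(F, A)) [no-op]: towers=[F/A/C/D/B/E] holding=-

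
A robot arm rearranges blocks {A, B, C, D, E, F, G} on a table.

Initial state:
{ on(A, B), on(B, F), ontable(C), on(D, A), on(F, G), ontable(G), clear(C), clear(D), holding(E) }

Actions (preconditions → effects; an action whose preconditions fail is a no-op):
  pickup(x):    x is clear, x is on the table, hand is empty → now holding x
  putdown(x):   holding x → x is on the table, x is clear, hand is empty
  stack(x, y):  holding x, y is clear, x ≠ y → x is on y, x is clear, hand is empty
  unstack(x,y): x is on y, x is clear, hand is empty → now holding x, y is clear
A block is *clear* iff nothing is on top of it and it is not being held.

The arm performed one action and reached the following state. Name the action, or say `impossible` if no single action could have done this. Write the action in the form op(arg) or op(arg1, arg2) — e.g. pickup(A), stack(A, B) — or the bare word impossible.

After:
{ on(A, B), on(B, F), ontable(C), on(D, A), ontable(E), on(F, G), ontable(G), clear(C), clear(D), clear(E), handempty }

target: towers=[C; E; G/F/B/A/D] holding=-
        putdown(E) → towers=[C; E; G/F/B/A/D] holding=-  ← match
       stack(E, D) → towers=[C; G/F/B/A/D/E] holding=-
       stack(E, C) → towers=[C/E; G/F/B/A/D] holding=-

putdown(E)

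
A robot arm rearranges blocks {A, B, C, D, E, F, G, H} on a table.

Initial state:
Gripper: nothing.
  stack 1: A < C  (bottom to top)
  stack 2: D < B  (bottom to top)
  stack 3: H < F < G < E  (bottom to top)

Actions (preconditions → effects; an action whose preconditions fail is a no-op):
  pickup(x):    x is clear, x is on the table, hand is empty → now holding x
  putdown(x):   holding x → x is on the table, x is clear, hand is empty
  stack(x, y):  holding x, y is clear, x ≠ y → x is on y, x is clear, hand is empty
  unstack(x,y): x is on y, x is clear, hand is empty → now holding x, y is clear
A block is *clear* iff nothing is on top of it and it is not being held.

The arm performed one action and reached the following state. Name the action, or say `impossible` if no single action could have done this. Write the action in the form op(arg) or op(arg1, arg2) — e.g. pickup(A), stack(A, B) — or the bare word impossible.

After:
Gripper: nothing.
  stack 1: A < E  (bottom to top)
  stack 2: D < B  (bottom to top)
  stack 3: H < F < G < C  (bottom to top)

impossible

target: towers=[A/E; D/B; H/F/G/C] holding=-
     unstack(E, G) → towers=[A/C; D/B; H/F/G] holding=E
     unstack(B, D) → towers=[A/C; D; H/F/G/E] holding=B
     unstack(C, A) → towers=[A; D/B; H/F/G/E] holding=C
none of the 3 applicable actions match → impossible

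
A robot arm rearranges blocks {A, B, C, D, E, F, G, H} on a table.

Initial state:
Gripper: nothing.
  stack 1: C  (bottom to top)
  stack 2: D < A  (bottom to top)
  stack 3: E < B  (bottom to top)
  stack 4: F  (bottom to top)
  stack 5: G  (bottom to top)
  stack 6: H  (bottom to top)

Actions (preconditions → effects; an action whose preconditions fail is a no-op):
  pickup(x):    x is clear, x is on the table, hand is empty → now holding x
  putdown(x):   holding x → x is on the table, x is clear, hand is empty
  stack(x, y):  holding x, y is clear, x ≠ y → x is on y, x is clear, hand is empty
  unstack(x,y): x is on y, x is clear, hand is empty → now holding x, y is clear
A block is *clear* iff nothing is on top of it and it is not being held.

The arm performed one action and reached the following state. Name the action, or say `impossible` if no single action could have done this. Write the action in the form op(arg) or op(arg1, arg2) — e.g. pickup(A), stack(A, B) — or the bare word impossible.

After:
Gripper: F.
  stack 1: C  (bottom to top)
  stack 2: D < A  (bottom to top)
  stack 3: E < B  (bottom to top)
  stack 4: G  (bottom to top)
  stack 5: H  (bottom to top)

pickup(F)

target: towers=[C; D/A; E/B; G; H] holding=F
         pickup(G) → towers=[C; D/A; E/B; F; H] holding=G
     unstack(A, D) → towers=[C; D; E/B; F; G; H] holding=A
         pickup(H) → towers=[C; D/A; E/B; F; G] holding=H
     unstack(B, E) → towers=[C; D/A; E; F; G; H] holding=B
         pickup(F) → towers=[C; D/A; E/B; G; H] holding=F  ← match
         pickup(C) → towers=[D/A; E/B; F; G; H] holding=C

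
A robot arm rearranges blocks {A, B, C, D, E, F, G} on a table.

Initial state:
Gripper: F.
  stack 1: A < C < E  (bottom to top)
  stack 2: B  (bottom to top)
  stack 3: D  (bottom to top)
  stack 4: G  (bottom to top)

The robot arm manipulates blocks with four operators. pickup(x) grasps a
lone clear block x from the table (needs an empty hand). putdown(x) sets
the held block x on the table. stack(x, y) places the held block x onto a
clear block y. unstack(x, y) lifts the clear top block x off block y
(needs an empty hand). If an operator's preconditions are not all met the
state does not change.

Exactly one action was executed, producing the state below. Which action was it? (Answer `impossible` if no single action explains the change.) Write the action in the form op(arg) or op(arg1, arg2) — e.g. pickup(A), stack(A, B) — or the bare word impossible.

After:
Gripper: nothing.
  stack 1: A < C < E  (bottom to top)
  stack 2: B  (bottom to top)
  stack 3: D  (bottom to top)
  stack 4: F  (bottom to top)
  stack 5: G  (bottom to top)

target: towers=[A/C/E; B; D; F; G] holding=-
        putdown(F) → towers=[A/C/E; B; D; F; G] holding=-  ← match
       stack(F, B) → towers=[A/C/E; B/F; D; G] holding=-
       stack(F, G) → towers=[A/C/E; B; D; G/F] holding=-
       stack(F, D) → towers=[A/C/E; B; D/F; G] holding=-
       stack(F, E) → towers=[A/C/E/F; B; D; G] holding=-

putdown(F)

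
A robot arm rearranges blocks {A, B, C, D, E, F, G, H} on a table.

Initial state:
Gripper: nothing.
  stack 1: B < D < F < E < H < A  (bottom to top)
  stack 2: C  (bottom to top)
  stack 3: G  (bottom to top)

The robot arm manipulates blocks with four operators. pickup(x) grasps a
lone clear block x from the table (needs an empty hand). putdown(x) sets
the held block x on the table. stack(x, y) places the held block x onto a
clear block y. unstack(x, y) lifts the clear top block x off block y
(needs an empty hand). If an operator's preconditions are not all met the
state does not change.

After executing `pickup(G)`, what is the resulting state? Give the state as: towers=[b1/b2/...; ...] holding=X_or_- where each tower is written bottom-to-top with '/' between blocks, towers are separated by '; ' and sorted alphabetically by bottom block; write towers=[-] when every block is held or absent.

towers=[B/D/F/E/H/A; C] holding=G

before: towers=[B/D/F/E/H/A; C; G] holding=-
pre[pickup(G)]: clear(G) ok, ontable(G) ok, handempty ok
all met → apply pickup(G)
after:  towers=[B/D/F/E/H/A; C] holding=G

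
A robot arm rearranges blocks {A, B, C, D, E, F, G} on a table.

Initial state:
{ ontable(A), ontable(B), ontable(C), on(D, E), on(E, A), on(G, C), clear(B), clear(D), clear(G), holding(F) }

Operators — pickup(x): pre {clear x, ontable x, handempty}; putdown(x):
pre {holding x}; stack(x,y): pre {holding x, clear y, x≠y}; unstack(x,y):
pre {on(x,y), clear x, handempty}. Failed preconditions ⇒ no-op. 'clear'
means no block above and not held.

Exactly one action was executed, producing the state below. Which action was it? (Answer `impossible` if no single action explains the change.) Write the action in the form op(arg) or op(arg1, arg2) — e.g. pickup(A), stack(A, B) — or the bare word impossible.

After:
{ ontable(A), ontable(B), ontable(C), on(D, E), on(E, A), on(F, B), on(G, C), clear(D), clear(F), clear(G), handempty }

stack(F, B)

target: towers=[A/E/D; B/F; C/G] holding=-
        putdown(F) → towers=[A/E/D; B; C/G; F] holding=-
       stack(F, B) → towers=[A/E/D; B/F; C/G] holding=-  ← match
       stack(F, G) → towers=[A/E/D; B; C/G/F] holding=-
       stack(F, D) → towers=[A/E/D/F; B; C/G] holding=-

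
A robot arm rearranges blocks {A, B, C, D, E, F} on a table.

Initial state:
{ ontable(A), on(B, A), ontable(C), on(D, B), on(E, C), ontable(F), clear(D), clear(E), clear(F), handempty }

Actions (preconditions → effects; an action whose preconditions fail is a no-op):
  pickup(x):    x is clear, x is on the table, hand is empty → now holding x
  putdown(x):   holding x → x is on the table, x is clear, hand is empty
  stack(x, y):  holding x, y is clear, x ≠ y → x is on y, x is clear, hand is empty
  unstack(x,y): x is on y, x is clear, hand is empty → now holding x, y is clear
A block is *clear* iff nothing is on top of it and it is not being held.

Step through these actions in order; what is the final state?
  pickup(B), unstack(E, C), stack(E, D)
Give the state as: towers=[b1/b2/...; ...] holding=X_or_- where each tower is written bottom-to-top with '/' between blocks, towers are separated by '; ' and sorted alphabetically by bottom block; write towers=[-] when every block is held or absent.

towers=[A/B/D/E; C; F] holding=-

step 1 (pickup(B)) [no-op]: towers=[A/B/D; C/E; F] holding=-
step 2 (unstack(E, C)): towers=[A/B/D; C; F] holding=E
step 3 (stack(E, D)): towers=[A/B/D/E; C; F] holding=-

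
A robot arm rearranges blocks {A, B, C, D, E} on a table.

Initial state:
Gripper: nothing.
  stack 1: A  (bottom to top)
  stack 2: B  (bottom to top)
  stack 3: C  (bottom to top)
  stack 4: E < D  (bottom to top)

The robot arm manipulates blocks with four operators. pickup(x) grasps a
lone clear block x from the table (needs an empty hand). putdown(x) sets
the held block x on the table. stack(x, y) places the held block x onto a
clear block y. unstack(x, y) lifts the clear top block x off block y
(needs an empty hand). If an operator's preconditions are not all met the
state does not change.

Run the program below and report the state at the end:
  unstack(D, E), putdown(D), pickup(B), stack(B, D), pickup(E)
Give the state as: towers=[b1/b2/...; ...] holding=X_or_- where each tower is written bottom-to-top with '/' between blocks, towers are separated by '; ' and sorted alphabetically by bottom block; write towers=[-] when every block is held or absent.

towers=[A; C; D/B] holding=E

step 1 (unstack(D, E)): towers=[A; B; C; E] holding=D
step 2 (putdown(D)): towers=[A; B; C; D; E] holding=-
step 3 (pickup(B)): towers=[A; C; D; E] holding=B
step 4 (stack(B, D)): towers=[A; C; D/B; E] holding=-
step 5 (pickup(E)): towers=[A; C; D/B] holding=E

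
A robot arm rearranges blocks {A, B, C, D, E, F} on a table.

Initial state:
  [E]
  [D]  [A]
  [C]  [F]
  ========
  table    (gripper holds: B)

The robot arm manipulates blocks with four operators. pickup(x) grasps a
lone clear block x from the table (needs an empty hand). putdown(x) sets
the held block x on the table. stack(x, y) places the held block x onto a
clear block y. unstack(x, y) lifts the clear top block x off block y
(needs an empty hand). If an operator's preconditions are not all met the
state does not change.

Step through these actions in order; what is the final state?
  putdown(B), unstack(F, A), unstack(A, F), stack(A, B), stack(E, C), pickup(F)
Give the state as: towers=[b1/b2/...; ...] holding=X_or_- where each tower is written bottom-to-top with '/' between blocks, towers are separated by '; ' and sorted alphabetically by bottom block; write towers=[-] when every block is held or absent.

step 1 (putdown(B)): towers=[B; C/D/E; F/A] holding=-
step 2 (unstack(F, A)) [no-op]: towers=[B; C/D/E; F/A] holding=-
step 3 (unstack(A, F)): towers=[B; C/D/E; F] holding=A
step 4 (stack(A, B)): towers=[B/A; C/D/E; F] holding=-
step 5 (stack(E, C)) [no-op]: towers=[B/A; C/D/E; F] holding=-
step 6 (pickup(F)): towers=[B/A; C/D/E] holding=F

towers=[B/A; C/D/E] holding=F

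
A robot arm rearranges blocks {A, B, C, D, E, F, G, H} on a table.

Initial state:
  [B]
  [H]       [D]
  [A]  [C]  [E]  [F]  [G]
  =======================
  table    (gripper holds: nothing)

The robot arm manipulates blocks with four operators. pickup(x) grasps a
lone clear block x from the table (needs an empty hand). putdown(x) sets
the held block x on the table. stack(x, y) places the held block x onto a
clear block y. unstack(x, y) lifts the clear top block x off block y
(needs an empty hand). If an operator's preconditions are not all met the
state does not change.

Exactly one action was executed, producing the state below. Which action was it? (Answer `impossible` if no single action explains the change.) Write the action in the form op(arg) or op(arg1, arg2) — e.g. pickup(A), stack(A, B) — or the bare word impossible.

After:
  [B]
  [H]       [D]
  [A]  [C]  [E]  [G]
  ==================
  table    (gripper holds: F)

pickup(F)

target: towers=[A/H/B; C; E/D; G] holding=F
         pickup(G) → towers=[A/H/B; C; E/D; F] holding=G
     unstack(B, H) → towers=[A/H; C; E/D; F; G] holding=B
         pickup(F) → towers=[A/H/B; C; E/D; G] holding=F  ← match
     unstack(D, E) → towers=[A/H/B; C; E; F; G] holding=D
         pickup(C) → towers=[A/H/B; E/D; F; G] holding=C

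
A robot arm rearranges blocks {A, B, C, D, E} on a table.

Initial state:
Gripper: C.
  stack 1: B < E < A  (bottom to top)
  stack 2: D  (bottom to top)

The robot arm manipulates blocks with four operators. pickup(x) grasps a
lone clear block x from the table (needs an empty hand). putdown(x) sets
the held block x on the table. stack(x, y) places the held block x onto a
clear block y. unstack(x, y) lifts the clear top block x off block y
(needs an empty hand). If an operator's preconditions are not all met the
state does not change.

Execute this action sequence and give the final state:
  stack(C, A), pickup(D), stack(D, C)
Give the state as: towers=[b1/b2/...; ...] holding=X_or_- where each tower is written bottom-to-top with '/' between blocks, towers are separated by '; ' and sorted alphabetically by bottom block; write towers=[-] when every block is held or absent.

step 1 (stack(C, A)): towers=[B/E/A/C; D] holding=-
step 2 (pickup(D)): towers=[B/E/A/C] holding=D
step 3 (stack(D, C)): towers=[B/E/A/C/D] holding=-

towers=[B/E/A/C/D] holding=-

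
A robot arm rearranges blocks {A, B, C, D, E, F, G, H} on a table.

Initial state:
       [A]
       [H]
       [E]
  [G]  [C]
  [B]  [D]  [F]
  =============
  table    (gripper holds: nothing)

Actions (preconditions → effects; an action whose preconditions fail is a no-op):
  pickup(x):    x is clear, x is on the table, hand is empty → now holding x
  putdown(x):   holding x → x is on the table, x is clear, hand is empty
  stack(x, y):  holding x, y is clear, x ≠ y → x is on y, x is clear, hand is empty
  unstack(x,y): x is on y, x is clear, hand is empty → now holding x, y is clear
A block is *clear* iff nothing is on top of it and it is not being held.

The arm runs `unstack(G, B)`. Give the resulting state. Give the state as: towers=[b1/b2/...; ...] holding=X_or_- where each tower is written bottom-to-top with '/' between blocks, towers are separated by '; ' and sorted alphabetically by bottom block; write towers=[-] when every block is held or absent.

before: towers=[B/G; D/C/E/H/A; F] holding=-
pre[unstack(G, B)]: on(G,B) yes, clear(G) yes, handempty yes
all met → apply unstack(G, B)
after:  towers=[B; D/C/E/H/A; F] holding=G

towers=[B; D/C/E/H/A; F] holding=G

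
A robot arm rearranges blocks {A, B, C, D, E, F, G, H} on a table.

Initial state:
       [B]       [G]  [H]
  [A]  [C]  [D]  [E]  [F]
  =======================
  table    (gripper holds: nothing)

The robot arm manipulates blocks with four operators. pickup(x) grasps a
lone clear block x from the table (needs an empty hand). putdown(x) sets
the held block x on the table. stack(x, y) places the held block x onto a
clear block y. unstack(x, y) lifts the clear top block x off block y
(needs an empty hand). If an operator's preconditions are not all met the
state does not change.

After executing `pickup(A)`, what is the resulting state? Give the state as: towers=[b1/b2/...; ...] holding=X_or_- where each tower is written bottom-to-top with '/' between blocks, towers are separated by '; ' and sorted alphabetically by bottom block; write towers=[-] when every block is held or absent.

before: towers=[A; C/B; D; E/G; F/H] holding=-
pre[pickup(A)]: clear(A) ✓, ontable(A) ✓, handempty ✓
all met → apply pickup(A)
after:  towers=[C/B; D; E/G; F/H] holding=A

towers=[C/B; D; E/G; F/H] holding=A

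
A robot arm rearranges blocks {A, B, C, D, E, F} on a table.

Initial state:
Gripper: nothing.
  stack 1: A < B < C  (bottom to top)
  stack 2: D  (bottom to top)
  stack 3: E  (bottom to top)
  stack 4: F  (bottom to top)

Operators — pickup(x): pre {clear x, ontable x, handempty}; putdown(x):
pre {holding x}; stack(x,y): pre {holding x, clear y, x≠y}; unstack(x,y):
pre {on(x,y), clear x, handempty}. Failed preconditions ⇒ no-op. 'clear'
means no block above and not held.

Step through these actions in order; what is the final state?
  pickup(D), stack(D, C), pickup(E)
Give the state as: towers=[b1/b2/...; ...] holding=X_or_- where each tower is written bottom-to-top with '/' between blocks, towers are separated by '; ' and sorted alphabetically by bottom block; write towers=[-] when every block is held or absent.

towers=[A/B/C/D; F] holding=E

step 1 (pickup(D)): towers=[A/B/C; E; F] holding=D
step 2 (stack(D, C)): towers=[A/B/C/D; E; F] holding=-
step 3 (pickup(E)): towers=[A/B/C/D; F] holding=E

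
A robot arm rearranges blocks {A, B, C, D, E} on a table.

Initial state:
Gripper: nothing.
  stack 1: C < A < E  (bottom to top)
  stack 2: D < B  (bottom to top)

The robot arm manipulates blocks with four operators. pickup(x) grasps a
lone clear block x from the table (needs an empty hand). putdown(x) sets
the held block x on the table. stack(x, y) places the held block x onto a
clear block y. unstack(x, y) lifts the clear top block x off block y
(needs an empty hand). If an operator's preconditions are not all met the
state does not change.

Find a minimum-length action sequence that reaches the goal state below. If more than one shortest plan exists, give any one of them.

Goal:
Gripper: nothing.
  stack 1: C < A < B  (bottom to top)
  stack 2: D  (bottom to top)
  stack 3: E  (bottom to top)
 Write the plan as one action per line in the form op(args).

step 1 (unstack(E, A)): towers=[C/A; D/B] holding=E
step 2 (putdown(E)): towers=[C/A; D/B; E] holding=-
step 3 (unstack(B, D)): towers=[C/A; D; E] holding=B
step 4 (stack(B, A)): towers=[C/A/B; D; E] holding=-
goal check: towers=[C/A/B; D; E] holding=- — reached (length 4, optimal by BFS)

unstack(E, A)
putdown(E)
unstack(B, D)
stack(B, A)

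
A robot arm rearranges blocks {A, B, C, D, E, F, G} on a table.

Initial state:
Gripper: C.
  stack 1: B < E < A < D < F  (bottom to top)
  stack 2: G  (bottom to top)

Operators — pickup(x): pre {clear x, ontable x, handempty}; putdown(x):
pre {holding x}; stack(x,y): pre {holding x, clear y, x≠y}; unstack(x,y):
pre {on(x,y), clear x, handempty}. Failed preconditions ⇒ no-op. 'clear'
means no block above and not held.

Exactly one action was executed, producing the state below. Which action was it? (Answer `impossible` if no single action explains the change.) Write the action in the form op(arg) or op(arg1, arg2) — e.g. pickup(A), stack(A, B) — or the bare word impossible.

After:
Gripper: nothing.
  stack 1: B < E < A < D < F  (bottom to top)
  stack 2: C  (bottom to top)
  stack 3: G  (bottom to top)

putdown(C)

target: towers=[B/E/A/D/F; C; G] holding=-
        putdown(C) → towers=[B/E/A/D/F; C; G] holding=-  ← match
       stack(C, F) → towers=[B/E/A/D/F/C; G] holding=-
       stack(C, G) → towers=[B/E/A/D/F; G/C] holding=-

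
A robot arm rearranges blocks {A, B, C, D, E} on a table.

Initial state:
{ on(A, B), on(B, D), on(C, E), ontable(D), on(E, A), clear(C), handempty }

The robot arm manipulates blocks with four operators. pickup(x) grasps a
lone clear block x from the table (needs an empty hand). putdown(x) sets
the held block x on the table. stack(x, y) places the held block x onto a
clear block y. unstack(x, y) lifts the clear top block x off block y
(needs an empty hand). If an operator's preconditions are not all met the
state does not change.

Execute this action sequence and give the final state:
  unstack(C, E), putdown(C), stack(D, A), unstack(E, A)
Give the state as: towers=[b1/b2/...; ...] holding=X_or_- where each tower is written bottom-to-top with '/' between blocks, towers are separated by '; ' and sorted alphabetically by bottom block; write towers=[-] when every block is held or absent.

step 1 (unstack(C, E)): towers=[D/B/A/E] holding=C
step 2 (putdown(C)): towers=[C; D/B/A/E] holding=-
step 3 (stack(D, A)) [no-op]: towers=[C; D/B/A/E] holding=-
step 4 (unstack(E, A)): towers=[C; D/B/A] holding=E

towers=[C; D/B/A] holding=E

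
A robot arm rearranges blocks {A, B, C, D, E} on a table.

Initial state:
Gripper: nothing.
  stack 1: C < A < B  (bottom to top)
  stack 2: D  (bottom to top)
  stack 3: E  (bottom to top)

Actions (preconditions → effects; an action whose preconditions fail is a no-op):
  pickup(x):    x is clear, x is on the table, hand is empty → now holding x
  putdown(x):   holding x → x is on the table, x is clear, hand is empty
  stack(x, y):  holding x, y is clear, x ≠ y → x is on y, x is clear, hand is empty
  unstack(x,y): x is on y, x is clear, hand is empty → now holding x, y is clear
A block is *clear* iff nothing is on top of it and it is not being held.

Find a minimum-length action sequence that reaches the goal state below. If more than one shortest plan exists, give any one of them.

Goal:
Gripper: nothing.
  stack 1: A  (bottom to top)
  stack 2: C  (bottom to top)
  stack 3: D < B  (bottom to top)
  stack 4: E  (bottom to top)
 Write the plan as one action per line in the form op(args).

step 1 (unstack(B, A)): towers=[C/A; D; E] holding=B
step 2 (stack(B, D)): towers=[C/A; D/B; E] holding=-
step 3 (unstack(A, C)): towers=[C; D/B; E] holding=A
step 4 (putdown(A)): towers=[A; C; D/B; E] holding=-
goal check: towers=[A; C; D/B; E] holding=- — reached (length 4, optimal by BFS)

unstack(B, A)
stack(B, D)
unstack(A, C)
putdown(A)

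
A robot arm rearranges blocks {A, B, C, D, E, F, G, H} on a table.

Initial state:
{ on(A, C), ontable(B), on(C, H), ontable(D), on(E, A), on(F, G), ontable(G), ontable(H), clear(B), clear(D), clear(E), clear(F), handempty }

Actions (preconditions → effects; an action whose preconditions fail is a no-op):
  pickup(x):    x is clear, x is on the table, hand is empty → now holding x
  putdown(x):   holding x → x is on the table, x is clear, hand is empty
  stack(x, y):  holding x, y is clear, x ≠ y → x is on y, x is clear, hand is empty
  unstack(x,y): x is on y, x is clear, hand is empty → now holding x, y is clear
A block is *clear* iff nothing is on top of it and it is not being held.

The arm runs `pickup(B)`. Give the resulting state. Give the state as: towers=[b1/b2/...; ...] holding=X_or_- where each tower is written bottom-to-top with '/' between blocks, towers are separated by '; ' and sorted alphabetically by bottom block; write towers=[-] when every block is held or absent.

towers=[D; G/F; H/C/A/E] holding=B

before: towers=[B; D; G/F; H/C/A/E] holding=-
pre[pickup(B)]: clear(B) yes, ontable(B) yes, handempty yes
all met → apply pickup(B)
after:  towers=[D; G/F; H/C/A/E] holding=B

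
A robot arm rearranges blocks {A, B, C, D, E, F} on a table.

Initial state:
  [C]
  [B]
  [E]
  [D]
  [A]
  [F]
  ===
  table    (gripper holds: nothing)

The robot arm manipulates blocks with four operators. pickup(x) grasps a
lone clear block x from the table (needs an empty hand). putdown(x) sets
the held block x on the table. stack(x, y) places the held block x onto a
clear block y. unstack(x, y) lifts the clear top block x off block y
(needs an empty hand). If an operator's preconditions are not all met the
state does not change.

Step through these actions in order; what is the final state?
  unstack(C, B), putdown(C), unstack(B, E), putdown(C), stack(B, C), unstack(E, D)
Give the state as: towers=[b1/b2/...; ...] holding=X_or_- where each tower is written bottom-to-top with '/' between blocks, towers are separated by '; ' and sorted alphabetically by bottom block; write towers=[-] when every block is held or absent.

step 1 (unstack(C, B)): towers=[F/A/D/E/B] holding=C
step 2 (putdown(C)): towers=[C; F/A/D/E/B] holding=-
step 3 (unstack(B, E)): towers=[C; F/A/D/E] holding=B
step 4 (putdown(C)) [no-op]: towers=[C; F/A/D/E] holding=B
step 5 (stack(B, C)): towers=[C/B; F/A/D/E] holding=-
step 6 (unstack(E, D)): towers=[C/B; F/A/D] holding=E

towers=[C/B; F/A/D] holding=E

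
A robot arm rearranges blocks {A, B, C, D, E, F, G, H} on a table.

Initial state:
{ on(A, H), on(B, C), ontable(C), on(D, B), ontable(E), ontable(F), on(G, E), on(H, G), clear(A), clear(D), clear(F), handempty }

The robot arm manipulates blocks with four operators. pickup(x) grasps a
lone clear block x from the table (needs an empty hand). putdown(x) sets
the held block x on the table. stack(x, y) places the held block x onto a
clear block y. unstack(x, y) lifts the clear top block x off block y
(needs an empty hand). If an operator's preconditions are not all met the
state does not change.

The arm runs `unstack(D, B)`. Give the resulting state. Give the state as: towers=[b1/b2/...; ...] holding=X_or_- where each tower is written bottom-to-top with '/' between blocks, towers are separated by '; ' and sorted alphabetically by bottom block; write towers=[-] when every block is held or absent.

before: towers=[C/B/D; E/G/H/A; F] holding=-
pre[unstack(D, B)]: on(D,B) ✓, clear(D) ✓, handempty ✓
all met → apply unstack(D, B)
after:  towers=[C/B; E/G/H/A; F] holding=D

towers=[C/B; E/G/H/A; F] holding=D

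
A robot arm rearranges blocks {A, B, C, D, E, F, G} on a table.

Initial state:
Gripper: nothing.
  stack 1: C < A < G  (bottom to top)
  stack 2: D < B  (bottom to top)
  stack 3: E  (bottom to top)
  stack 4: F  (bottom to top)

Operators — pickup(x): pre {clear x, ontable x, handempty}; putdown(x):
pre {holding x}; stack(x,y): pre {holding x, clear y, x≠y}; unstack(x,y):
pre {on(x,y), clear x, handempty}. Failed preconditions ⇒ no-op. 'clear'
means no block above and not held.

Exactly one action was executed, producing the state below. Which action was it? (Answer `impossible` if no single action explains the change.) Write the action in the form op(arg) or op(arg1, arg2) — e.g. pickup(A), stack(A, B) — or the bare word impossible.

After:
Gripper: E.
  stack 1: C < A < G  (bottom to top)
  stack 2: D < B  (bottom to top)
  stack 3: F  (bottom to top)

target: towers=[C/A/G; D/B; F] holding=E
     unstack(B, D) → towers=[C/A/G; D; E; F] holding=B
         pickup(F) → towers=[C/A/G; D/B; E] holding=F
     unstack(G, A) → towers=[C/A; D/B; E; F] holding=G
         pickup(E) → towers=[C/A/G; D/B; F] holding=E  ← match

pickup(E)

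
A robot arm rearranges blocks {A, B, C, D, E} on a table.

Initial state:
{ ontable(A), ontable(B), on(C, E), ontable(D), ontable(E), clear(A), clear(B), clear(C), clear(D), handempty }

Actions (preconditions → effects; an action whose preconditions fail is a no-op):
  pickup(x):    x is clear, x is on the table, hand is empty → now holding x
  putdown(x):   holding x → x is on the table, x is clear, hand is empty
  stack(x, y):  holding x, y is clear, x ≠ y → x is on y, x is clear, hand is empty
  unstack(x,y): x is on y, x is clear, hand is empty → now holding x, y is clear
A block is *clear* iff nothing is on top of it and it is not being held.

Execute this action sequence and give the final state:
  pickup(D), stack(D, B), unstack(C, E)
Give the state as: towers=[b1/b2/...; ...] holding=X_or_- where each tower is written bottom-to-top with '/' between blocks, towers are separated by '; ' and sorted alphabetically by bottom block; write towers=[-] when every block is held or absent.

step 1 (pickup(D)): towers=[A; B; E/C] holding=D
step 2 (stack(D, B)): towers=[A; B/D; E/C] holding=-
step 3 (unstack(C, E)): towers=[A; B/D; E] holding=C

towers=[A; B/D; E] holding=C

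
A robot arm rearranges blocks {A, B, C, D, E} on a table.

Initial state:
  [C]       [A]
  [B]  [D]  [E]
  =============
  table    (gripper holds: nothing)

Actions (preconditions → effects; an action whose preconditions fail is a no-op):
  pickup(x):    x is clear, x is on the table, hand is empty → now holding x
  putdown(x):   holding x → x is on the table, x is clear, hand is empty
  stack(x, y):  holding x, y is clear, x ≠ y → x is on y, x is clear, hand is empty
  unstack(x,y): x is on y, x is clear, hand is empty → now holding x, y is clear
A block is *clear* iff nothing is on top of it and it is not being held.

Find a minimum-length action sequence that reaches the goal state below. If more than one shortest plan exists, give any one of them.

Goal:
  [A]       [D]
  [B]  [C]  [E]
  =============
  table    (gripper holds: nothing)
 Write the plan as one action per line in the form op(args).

unstack(C, B)
putdown(C)
unstack(A, E)
stack(A, B)
pickup(D)
stack(D, E)

step 1 (unstack(C, B)): towers=[B; D; E/A] holding=C
step 2 (putdown(C)): towers=[B; C; D; E/A] holding=-
step 3 (unstack(A, E)): towers=[B; C; D; E] holding=A
step 4 (stack(A, B)): towers=[B/A; C; D; E] holding=-
step 5 (pickup(D)): towers=[B/A; C; E] holding=D
step 6 (stack(D, E)): towers=[B/A; C; E/D] holding=-
goal check: towers=[B/A; C; E/D] holding=- — reached (length 6, optimal by BFS)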